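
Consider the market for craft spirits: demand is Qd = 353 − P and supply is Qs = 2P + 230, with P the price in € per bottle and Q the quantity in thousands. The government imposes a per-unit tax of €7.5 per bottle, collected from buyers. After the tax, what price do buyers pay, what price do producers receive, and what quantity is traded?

Buyers pay €46; producers receive €38.5; quantity = 307.

Without the tax, 353 − P = 2P + 230 gives 3P = 123, so P* = €41 and Q* = 312.
With the tax collected from buyers, demand (in seller-price terms) shifts: Qd = 353 − (P + 7.5).
Solving gives Q = 307 with buyers paying €46 and producers receiving €38.5 (the €7.5 wedge).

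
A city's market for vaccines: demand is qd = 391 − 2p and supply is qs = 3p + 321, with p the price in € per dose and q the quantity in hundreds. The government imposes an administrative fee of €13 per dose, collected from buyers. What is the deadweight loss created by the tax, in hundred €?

Deadweight loss = €101.4 hundred.

Before the tax: set 391 − 2p = 3p + 321 → p* = €14, q* = 363.
With the tax collected from buyers, demand (in seller-price terms) shifts: qd = 391 − 2(p + 13).
Solving gives q = 347.4 with buyers paying €21.8 and suppliers receiving €8.8 (the €13 wedge).
Quantity falls by |ΔQ| = |363 − 347.4| = 15.6.
DWL = ½ · t · |ΔQ| = ½ · 13 · 15.6 = €101.4.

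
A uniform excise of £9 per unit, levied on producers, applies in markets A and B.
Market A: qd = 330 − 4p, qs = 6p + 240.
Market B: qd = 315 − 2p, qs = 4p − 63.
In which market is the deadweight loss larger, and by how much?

Market A: pre-tax p* = £9, q* = 294; post-tax q = 272.4; deadweight loss = £97.2.
Market B: pre-tax p* = £63, q* = 189; post-tax q = 177; deadweight loss = £54.
Difference: £97.2 vs £54 → market A is larger by £43.2.

Market A, by £43.2.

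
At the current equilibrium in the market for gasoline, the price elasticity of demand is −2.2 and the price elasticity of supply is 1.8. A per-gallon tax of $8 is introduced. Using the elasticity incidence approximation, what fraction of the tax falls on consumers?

Consumers' share ≈ 0.45.

Incidence ratio: consumers' share ≈ εs / (εs + |εd|) = 1.8 / (1.8 + 2.2) = 0.45.
Supply is the less elastic side, so consumers bear the smaller share.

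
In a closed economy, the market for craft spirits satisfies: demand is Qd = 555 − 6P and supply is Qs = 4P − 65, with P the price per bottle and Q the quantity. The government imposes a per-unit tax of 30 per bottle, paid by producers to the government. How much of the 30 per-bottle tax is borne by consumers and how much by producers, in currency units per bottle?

Consumers bear 12 per bottle; producers bear 18 per bottle.

Before the tax: set 555 − 6P = 4P − 65 → P* = 62, Q* = 183.
With the tax collected from producers, supply shifts: Qs = 4(P − 30) − 65.
New equilibrium: consumers pay 74, producers receive 44, Q = 111. (Wedge: Pb − Ps = 30.)
Burden on consumers: 12; on producers: 18. (They sum to 30.)
The less price-elastic side of the market bears the larger share of a per-unit tax.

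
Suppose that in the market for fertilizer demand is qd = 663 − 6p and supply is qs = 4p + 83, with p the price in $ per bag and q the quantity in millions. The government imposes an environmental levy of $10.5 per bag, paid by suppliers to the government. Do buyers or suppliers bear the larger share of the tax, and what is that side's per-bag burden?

Suppliers bear the larger share: $6.3 per bag.

Without the tax, 663 − 6p = 4p + 83 gives 10p = 580, so p* = $58 and q* = 315.
With the tax collected from suppliers, supply shifts: qs = 4(p − 10.5) + 83.
Solving gives q = 289.8 with buyers paying $62.2 and suppliers receiving $51.7 (the $10.5 wedge).
Per-bag burden: buyers $4.2, suppliers $6.3.
Suppliers take the larger share because supply is less price-elastic here (demand slope 6 vs supply slope 4).
The less price-elastic side of the market bears the larger share of a per-unit tax.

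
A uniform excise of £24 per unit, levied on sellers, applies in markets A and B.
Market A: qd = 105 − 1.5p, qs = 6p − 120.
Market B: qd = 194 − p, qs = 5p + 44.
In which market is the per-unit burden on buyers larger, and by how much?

Market B, by £0.8.

Market A: pre-tax p* = £30, q* = 60; post-tax q = 31.2; per-unit burden on buyers = £19.2.
Market B: pre-tax p* = £25, q* = 169; post-tax q = 149; per-unit burden on buyers = £20.
Difference: £19.2 vs £20 → market B is larger by £0.8.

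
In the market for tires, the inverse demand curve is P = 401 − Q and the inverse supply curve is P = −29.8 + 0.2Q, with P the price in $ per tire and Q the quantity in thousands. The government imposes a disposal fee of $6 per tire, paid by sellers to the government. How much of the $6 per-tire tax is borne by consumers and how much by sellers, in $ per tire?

Rewrite in direct form: Qd = 401 − P and Qs = 5P + 149.
Before the tax: set 401 − P = 5P + 149 → P* = $42, Q* = 359.
With the tax collected from sellers, supply shifts: Qs = 5(P − 6) + 149.
Solving gives Q = 354 with consumers paying $47 and sellers receiving $41 (the $6 wedge).
Burden on consumers: $5; on sellers: $1. (They sum to $6.)
The less price-elastic side of the market bears the larger share of a per-unit tax.

Consumers bear $5 per tire; sellers bear $1 per tire.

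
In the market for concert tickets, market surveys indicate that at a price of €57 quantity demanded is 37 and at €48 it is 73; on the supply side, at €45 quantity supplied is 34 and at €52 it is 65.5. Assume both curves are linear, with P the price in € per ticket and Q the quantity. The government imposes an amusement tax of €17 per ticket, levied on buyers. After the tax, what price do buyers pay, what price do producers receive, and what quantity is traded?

Demand slope: (73 − 37)/(48 − 57) = -4, so Qd = 265 − 4P.
Supply slope: (65.5 − 34)/(52 − 45) = 4.5, so Qs = 4.5P − 168.5.
Before the tax: set 265 − 4P = 4.5P − 168.5 → P* = €51, Q* = 61.
With the tax collected from buyers, demand (in seller-price terms) shifts: Qd = 265 − 4(P + 17).
New equilibrium: buyers pay €60, producers receive €43, Q = 25. (Wedge: Pb − Ps = 17.)

Buyers pay €60; producers receive €43; quantity = 25.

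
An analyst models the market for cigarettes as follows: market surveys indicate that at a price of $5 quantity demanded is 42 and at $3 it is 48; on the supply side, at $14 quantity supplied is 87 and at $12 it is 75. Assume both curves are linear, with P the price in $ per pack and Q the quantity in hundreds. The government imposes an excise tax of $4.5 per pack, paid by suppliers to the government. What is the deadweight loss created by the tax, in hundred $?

Deadweight loss = $20.25 hundred.

Demand slope: (48 − 42)/(3 − 5) = -3, so Qd = 57 − 3P.
Supply slope: (75 − 87)/(12 − 14) = 6, so Qs = 6P + 3.
Before the tax: set 57 − 3P = 6P + 3 → P* = $6, Q* = 39.
With the tax collected from suppliers, supply shifts: Qs = 6(P − 4.5) + 3.
Solving gives Q = 30 with consumers paying $9 and suppliers receiving $4.5 (the $4.5 wedge).
Quantity falls by |ΔQ| = |39 − 30| = 9.
DWL = ½ · t · |ΔQ| = ½ · 4.5 · 9 = $20.25.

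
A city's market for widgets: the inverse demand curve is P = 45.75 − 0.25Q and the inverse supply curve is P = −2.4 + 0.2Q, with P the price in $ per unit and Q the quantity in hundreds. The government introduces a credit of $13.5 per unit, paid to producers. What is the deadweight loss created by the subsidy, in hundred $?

Inverting to Q(P) form: Qd = 183 − 4P; Qs = 5P + 12.
Before the subsidy: set 183 − 4P = 5P + 12 → P* = $19, Q* = 107.
With a per-unit subsidy paid to producers, each receives P + 13.5 per unit sold, so supply becomes Qs = 5(P + 13.5) + 12.
Solving gives Q = 137 with consumers paying $11.5 and producers receiving $25 (the $13.5 wedge).
Quantity rises by |ΔQ| = |107 − 137| = 30.
DWL = ½ · t · |ΔQ| = ½ · 13.5 · 30 = $202.5.

Deadweight loss = $202.5 hundred.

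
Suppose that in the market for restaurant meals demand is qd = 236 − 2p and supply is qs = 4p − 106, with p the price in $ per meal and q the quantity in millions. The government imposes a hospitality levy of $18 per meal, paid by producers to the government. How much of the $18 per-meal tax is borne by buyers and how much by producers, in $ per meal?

Buyers bear $12 per meal; producers bear $6 per meal.

Before the tax: set 236 − 2p = 4p − 106 → p* = $57, q* = 122.
With the tax collected from producers, supply shifts: qs = 4(p − 18) − 106.
New equilibrium: buyers pay $69, producers receive $51, q = 98. (Wedge: pb − ps = 18.)
Burden on buyers: $12; on producers: $6. (They sum to $18.)
The less price-elastic side of the market bears the larger share of a per-unit tax.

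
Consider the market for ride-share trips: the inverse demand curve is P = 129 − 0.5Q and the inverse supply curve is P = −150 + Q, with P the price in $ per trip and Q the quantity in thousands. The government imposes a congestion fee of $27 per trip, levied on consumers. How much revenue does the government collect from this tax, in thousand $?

Rewrite in direct form: Qd = 258 − 2P and Qs = P + 150.
Without the tax, 258 − 2P = P + 150 gives 3P = 108, so P* = $36 and Q* = 186.
With the tax collected from consumers, demand (in seller-price terms) shifts: Qd = 258 − 2(P + 27).
Solving gives Q = 168 with consumers paying $45 and suppliers receiving $18 (the $27 wedge).
Revenue = t · Q = 27 · 168 = $4536.

Tax revenue = $4536 thousand.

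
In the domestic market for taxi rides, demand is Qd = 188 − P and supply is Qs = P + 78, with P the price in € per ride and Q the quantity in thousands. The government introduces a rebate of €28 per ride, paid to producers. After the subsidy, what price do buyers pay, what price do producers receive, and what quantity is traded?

Without the subsidy, 188 − P = P + 78 gives 2P = 110, so P* = €55 and Q* = 133.
With a per-unit subsidy paid to producers, each receives P + 28 per unit sold, so supply becomes Qs = (P + 28) + 78.
New equilibrium: buyers pay €41, producers receive €69, Q = 147. (Wedge: Pb − Ps = −28.)

Buyers pay €41; producers receive €69; quantity = 147.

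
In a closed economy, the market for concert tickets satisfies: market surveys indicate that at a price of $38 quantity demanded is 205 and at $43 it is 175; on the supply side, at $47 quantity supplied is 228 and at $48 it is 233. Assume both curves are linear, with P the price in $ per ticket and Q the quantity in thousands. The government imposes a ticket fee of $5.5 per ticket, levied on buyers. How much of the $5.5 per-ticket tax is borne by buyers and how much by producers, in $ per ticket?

Buyers bear $2.5 per ticket; producers bear $3 per ticket.

Demand slope: (175 − 205)/(43 − 38) = -6, so Qd = 433 − 6P.
Supply slope: (233 − 228)/(48 − 47) = 5, so Qs = 5P − 7.
Without the tax, 433 − 6P = 5P − 7 gives 11P = 440, so P* = $40 and Q* = 193.
With the tax collected from buyers, demand (in seller-price terms) shifts: Qd = 433 − 6(P + 5.5).
Solving gives Q = 178 with buyers paying $42.5 and producers receiving $37 (the $5.5 wedge).
Burden on buyers: $2.5; on producers: $3. (They sum to $5.5.)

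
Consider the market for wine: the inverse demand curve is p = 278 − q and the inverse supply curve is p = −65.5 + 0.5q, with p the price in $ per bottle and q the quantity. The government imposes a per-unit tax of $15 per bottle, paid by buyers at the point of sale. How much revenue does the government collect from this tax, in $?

Tax revenue = $3285.

Rewrite in direct form: qd = 278 − p and qs = 2p + 131.
Without the tax, 278 − p = 2p + 131 gives 3p = 147, so p* = $49 and q* = 229.
With the tax collected from buyers, demand (in seller-price terms) shifts: qd = 278 − (p + 15).
New equilibrium: buyers pay $59, producers receive $44, q = 219. (Wedge: pb − ps = 15.)
Revenue = t · Q = 15 · 219 = $3285.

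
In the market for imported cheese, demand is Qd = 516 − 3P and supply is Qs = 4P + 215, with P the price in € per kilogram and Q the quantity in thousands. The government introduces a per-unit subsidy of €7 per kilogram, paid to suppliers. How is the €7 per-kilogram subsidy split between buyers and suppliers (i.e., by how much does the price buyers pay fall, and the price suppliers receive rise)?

Without the subsidy, 516 − 3P = 4P + 215 gives 7P = 301, so P* = €43 and Q* = 387.
With a per-unit subsidy paid to suppliers, each receives P + 7 per unit sold, so supply becomes Qs = 4(P + 7) + 215.
New equilibrium: buyers pay €39, suppliers receive €46, Q = 399. (Wedge: Pb − Ps = −7.)
Gain to buyers: €4; to suppliers: €3. (They sum to €7.)

Buyers gain €4 per kilogram; suppliers gain €3 per kilogram.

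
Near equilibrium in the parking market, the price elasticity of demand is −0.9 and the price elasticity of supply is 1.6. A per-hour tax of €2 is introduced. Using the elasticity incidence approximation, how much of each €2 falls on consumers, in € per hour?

Incidence ratio: consumers' share ≈ εs / (εs + |εd|) = 1.6 / (1.6 + 0.9) = 0.64.
So consumers bear ≈ 0.64 × €2 = €1.28; suppliers bear €0.72.

Consumers bear ≈ €1.28 per hour.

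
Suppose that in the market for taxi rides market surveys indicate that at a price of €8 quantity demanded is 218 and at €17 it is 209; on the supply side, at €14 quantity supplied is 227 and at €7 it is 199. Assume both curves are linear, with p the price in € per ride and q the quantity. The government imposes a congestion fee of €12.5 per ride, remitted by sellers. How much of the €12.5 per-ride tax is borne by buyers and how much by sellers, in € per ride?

Buyers bear €10 per ride; sellers bear €2.5 per ride.

Demand slope: (209 − 218)/(17 − 8) = -1, so qd = 226 − p.
Supply slope: (199 − 227)/(7 − 14) = 4, so qs = 4p + 171.
Before the tax: set 226 − p = 4p + 171 → p* = €11, q* = 215.
With the tax collected from sellers, supply shifts: qs = 4(p − 12.5) + 171.
Solving gives q = 205 with buyers paying €21 and sellers receiving €8.5 (the €12.5 wedge).
Burden on buyers: €10; on sellers: €2.5. (They sum to €12.5.)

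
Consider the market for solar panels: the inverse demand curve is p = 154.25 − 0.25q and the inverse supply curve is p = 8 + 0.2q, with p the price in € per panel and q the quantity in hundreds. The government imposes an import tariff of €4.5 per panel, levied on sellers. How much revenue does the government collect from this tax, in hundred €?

Tax revenue = €1417.5 hundred.

Rewrite in direct form: qd = 617 − 4p and qs = 5p − 40.
Without the tax, 617 − 4p = 5p − 40 gives 9p = 657, so p* = €73 and q* = 325.
With the tax collected from sellers, supply shifts: qs = 5(p − 4.5) − 40.
Solving gives q = 315 with consumers paying €75.5 and sellers receiving €71 (the €4.5 wedge).
Revenue = t · Q = 4.5 · 315 = €1417.5.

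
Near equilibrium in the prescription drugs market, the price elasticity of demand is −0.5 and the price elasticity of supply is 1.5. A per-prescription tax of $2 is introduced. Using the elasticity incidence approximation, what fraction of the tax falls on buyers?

Buyers' share ≈ 0.75.

Incidence ratio: buyers' share ≈ εs / (εs + |εd|) = 1.5 / (1.5 + 0.5) = 0.75.
Supply is the more elastic side, so buyers bear the larger share.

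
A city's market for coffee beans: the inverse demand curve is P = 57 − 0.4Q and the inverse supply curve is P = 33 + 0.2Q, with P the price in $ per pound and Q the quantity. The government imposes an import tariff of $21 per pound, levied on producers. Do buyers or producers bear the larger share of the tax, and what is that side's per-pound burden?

Buyers bear the larger share: $14 per pound.

Inverting to Q(P) form: Qd = 142.5 − 2.5P; Qs = 5P − 165.
Without the tax, 142.5 − 2.5P = 5P − 165 gives 7.5P = 307.5, so P* = $41 and Q* = 40.
With the tax collected from producers, supply shifts: Qs = 5(P − 21) − 165.
Solving gives Q = 5 with buyers paying $55 and producers receiving $34 (the $21 wedge).
Per-pound burden: buyers $14, producers $7.
Buyers take the larger share because demand is less price-elastic here (demand slope 2.5 vs supply slope 5).
The less price-elastic side of the market bears the larger share of a per-unit tax.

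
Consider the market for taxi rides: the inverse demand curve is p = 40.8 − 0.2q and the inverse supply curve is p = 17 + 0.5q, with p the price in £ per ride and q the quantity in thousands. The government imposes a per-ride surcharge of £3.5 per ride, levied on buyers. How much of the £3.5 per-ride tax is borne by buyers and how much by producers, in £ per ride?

Buyers bear £1 per ride; producers bear £2.5 per ride.

Rewrite in direct form: qd = 204 − 5p and qs = 2p − 34.
Before the tax: set 204 − 5p = 2p − 34 → p* = £34, q* = 34.
With the tax collected from buyers, demand (in seller-price terms) shifts: qd = 204 − 5(p + 3.5).
New equilibrium: buyers pay £35, producers receive £31.5, q = 29. (Wedge: pb − ps = 3.5.)
Burden on buyers: £1; on producers: £2.5. (They sum to £3.5.)
The less price-elastic side of the market bears the larger share of a per-unit tax.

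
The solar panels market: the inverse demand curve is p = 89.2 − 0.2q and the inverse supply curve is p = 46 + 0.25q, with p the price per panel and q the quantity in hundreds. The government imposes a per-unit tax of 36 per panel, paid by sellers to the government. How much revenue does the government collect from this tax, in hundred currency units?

Rewrite in direct form: qd = 446 − 5p and qs = 4p − 184.
Before the tax: set 446 − 5p = 4p − 184 → p* = 70, q* = 96.
With the tax collected from sellers, supply shifts: qs = 4(p − 36) − 184.
New equilibrium: buyers pay 86, sellers receive 50, q = 16. (Wedge: pb − ps = 36.)
Revenue = t · Q = 36 · 16 = 576.

Tax revenue = 576 hundred.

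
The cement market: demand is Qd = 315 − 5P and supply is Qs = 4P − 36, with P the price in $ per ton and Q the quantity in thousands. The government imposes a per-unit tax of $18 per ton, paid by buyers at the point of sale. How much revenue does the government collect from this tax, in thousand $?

Tax revenue = $1440 thousand.

Before the tax: set 315 − 5P = 4P − 36 → P* = $39, Q* = 120.
With the tax collected from buyers, demand (in seller-price terms) shifts: Qd = 315 − 5(P + 18).
New equilibrium: buyers pay $47, suppliers receive $29, Q = 80. (Wedge: Pb − Ps = 18.)
Revenue = t · Q = 18 · 80 = $1440.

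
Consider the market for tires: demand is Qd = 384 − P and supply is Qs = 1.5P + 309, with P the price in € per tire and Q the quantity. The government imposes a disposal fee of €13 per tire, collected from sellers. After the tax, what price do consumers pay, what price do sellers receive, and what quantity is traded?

Before the tax: set 384 − P = 1.5P + 309 → P* = €30, Q* = 354.
With the tax collected from sellers, supply shifts: Qs = 1.5(P − 13) + 309.
Solving gives Q = 346.2 with consumers paying €37.8 and sellers receiving €24.8 (the €13 wedge).
The less price-elastic side of the market bears the larger share of a per-unit tax.

Consumers pay €37.8; sellers receive €24.8; quantity = 346.2.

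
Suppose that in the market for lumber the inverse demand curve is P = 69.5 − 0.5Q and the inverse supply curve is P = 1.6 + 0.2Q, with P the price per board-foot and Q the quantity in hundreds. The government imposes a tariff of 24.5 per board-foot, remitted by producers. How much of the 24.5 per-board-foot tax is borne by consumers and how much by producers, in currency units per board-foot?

Consumers bear 17.5 per board-foot; producers bear 7 per board-foot.

Rewrite in direct form: Qd = 139 − 2P and Qs = 5P − 8.
Without the tax, 139 − 2P = 5P − 8 gives 7P = 147, so P* = 21 and Q* = 97.
With the tax collected from producers, supply shifts: Qs = 5(P − 24.5) − 8.
New equilibrium: consumers pay 38.5, producers receive 14, Q = 62. (Wedge: Pb − Ps = 24.5.)
Burden on consumers: 17.5; on producers: 7. (They sum to 24.5.)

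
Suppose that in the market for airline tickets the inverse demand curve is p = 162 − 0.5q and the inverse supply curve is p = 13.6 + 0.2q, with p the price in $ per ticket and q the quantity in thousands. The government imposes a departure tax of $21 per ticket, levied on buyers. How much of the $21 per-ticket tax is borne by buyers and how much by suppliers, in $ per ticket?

Inverting to q(p) form: qd = 324 − 2p; qs = 5p − 68.
Before the tax: set 324 − 2p = 5p − 68 → p* = $56, q* = 212.
With the tax collected from buyers, demand (in seller-price terms) shifts: qd = 324 − 2(p + 21).
New equilibrium: buyers pay $71, suppliers receive $50, q = 182. (Wedge: pb − ps = 21.)
Burden on buyers: $15; on suppliers: $6. (They sum to $21.)

Buyers bear $15 per ticket; suppliers bear $6 per ticket.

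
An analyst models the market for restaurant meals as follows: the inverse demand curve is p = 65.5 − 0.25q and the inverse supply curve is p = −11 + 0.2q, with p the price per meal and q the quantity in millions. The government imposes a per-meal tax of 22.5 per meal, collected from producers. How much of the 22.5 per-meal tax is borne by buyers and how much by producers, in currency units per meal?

Buyers bear 12.5 per meal; producers bear 10 per meal.

Inverting to q(p) form: qd = 262 − 4p; qs = 5p + 55.
Before the tax: set 262 − 4p = 5p + 55 → p* = 23, q* = 170.
With the tax collected from producers, supply shifts: qs = 5(p − 22.5) + 55.
New equilibrium: buyers pay 35.5, producers receive 13, q = 120. (Wedge: pb − ps = 22.5.)
Burden on buyers: 12.5; on producers: 10. (They sum to 22.5.)
The less price-elastic side of the market bears the larger share of a per-unit tax.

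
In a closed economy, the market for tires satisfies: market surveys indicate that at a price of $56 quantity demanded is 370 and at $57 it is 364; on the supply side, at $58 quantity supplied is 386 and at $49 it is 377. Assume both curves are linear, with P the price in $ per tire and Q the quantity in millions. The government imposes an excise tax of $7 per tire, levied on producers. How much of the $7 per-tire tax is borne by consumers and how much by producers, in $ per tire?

Demand slope: (364 − 370)/(57 − 56) = -6, so Qd = 706 − 6P.
Supply slope: (377 − 386)/(49 − 58) = 1, so Qs = P + 328.
Before the tax: set 706 − 6P = P + 328 → P* = $54, Q* = 382.
With the tax collected from producers, supply shifts: Qs = (P − 7) + 328.
New equilibrium: consumers pay $55, producers receive $48, Q = 376. (Wedge: Pb − Ps = 7.)
Burden on consumers: $1; on producers: $6. (They sum to $7.)

Consumers bear $1 per tire; producers bear $6 per tire.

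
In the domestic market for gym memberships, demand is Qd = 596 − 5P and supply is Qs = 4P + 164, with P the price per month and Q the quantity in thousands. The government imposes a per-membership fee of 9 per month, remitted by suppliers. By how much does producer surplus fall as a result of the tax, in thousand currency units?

Before the tax: set 596 − 5P = 4P + 164 → P* = 48, Q* = 356.
With the tax collected from suppliers, supply shifts: Qs = 4(P − 9) + 164.
New equilibrium: buyers pay 52, suppliers receive 43, Q = 336. (Wedge: Pb − Ps = 9.)
ΔPS is the trapezoid between Q = 336 and Q = 356 of height 5: ½ · (356 + 336) · 5 = 1730.

Producer surplus falls by 1730 thousand.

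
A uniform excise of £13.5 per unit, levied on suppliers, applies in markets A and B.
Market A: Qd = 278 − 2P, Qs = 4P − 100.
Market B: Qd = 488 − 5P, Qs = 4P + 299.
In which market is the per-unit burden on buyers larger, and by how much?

Market A, by £3.

Market A: pre-tax P* = £63, Q* = 152; post-tax Q = 134; per-unit burden on buyers = £9.
Market B: pre-tax P* = £21, Q* = 383; post-tax Q = 353; per-unit burden on buyers = £6.
Difference: £9 vs £6 → market A is larger by £3.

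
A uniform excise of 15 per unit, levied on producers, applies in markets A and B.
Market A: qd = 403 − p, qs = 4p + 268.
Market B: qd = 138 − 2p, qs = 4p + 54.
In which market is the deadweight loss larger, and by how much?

Market A: pre-tax p* = 27, q* = 376; post-tax q = 364; deadweight loss = 90.
Market B: pre-tax p* = 14, q* = 110; post-tax q = 90; deadweight loss = 150.
Difference: 90 vs 150 → market B is larger by 60.

Market B, by 60.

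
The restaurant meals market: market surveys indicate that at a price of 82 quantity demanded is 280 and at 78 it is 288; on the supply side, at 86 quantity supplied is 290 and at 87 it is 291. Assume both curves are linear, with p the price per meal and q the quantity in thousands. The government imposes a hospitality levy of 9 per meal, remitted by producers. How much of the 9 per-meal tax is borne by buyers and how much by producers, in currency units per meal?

Buyers bear 3 per meal; producers bear 6 per meal.

Demand slope: (288 − 280)/(78 − 82) = -2, so qd = 444 − 2p.
Supply slope: (291 − 290)/(87 − 86) = 1, so qs = p + 204.
Before the tax: set 444 − 2p = p + 204 → p* = 80, q* = 284.
With the tax collected from producers, supply shifts: qs = (p − 9) + 204.
New equilibrium: buyers pay 83, producers receive 74, q = 278. (Wedge: pb − ps = 9.)
Burden on buyers: 3; on producers: 6. (They sum to 9.)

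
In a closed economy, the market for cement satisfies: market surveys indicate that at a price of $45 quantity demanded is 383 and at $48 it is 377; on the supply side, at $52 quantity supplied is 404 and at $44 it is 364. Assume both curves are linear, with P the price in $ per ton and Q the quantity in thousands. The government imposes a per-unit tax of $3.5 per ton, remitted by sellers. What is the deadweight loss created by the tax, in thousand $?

Deadweight loss = $8.75 thousand.

Demand slope: (377 − 383)/(48 − 45) = -2, so Qd = 473 − 2P.
Supply slope: (364 − 404)/(44 − 52) = 5, so Qs = 5P + 144.
Before the tax: set 473 − 2P = 5P + 144 → P* = $47, Q* = 379.
With the tax collected from sellers, supply shifts: Qs = 5(P − 3.5) + 144.
New equilibrium: buyers pay $49.5, sellers receive $46, Q = 374. (Wedge: Pb − Ps = 3.5.)
Quantity falls by |ΔQ| = |379 − 374| = 5.
DWL = ½ · t · |ΔQ| = ½ · 3.5 · 5 = $8.75.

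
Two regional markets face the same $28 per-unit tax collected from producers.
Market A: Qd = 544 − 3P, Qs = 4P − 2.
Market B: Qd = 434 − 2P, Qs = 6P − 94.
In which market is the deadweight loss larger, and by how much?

Market A: pre-tax P* = $78, Q* = 310; post-tax Q = 262; deadweight loss = $672.
Market B: pre-tax P* = $66, Q* = 302; post-tax Q = 260; deadweight loss = $588.
Difference: $672 vs $588 → market A is larger by $84.

Market A, by $84.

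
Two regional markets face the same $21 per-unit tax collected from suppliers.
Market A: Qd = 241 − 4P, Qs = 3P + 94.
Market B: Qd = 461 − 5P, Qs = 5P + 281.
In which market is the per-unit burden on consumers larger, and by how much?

Market B, by $1.5.

Market A: pre-tax P* = $21, Q* = 157; post-tax Q = 121; per-unit burden on consumers = $9.
Market B: pre-tax P* = $18, Q* = 371; post-tax Q = 318.5; per-unit burden on consumers = $10.5.
Difference: $9 vs $10.5 → market B is larger by $1.5.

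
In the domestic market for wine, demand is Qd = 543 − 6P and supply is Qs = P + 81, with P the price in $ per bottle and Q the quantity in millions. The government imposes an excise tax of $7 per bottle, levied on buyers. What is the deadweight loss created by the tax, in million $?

Deadweight loss = $21 million.

Before the tax: set 543 − 6P = P + 81 → P* = $66, Q* = 147.
With the tax collected from buyers, demand (in seller-price terms) shifts: Qd = 543 − 6(P + 7).
New equilibrium: buyers pay $67, sellers receive $60, Q = 141. (Wedge: Pb − Ps = 7.)
Quantity falls by |ΔQ| = |147 − 141| = 6.
DWL = ½ · t · |ΔQ| = ½ · 7 · 6 = $21.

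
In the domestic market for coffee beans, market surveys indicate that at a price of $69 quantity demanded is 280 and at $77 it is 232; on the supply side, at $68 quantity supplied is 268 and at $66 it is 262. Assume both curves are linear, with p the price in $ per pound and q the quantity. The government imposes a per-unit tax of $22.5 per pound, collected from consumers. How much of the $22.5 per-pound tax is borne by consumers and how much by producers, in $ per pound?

Demand slope: (232 − 280)/(77 − 69) = -6, so qd = 694 − 6p.
Supply slope: (262 − 268)/(66 − 68) = 3, so qs = 3p + 64.
Before the tax: set 694 − 6p = 3p + 64 → p* = $70, q* = 274.
With the tax collected from consumers, demand (in seller-price terms) shifts: qd = 694 − 6(p + 22.5).
New equilibrium: consumers pay $77.5, producers receive $55, q = 229. (Wedge: pb − ps = 22.5.)
Burden on consumers: $7.5; on producers: $15. (They sum to $22.5.)

Consumers bear $7.5 per pound; producers bear $15 per pound.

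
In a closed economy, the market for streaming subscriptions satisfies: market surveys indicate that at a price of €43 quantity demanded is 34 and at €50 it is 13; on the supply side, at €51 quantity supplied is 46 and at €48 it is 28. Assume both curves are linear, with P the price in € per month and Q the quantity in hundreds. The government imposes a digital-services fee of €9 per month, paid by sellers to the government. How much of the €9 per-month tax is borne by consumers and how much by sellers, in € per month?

Consumers bear €6 per month; sellers bear €3 per month.

Demand slope: (13 − 34)/(50 − 43) = -3, so Qd = 163 − 3P.
Supply slope: (28 − 46)/(48 − 51) = 6, so Qs = 6P − 260.
Without the tax, 163 − 3P = 6P − 260 gives 9P = 423, so P* = €47 and Q* = 22.
With the tax collected from sellers, supply shifts: Qs = 6(P − 9) − 260.
Solving gives Q = 4 with consumers paying €53 and sellers receiving €44 (the €9 wedge).
Burden on consumers: €6; on sellers: €3. (They sum to €9.)
The less price-elastic side of the market bears the larger share of a per-unit tax.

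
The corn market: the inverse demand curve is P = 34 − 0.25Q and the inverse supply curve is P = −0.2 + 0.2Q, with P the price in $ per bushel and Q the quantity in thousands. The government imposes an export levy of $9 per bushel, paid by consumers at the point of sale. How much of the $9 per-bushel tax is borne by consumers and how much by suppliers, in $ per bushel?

Rewrite in direct form: Qd = 136 − 4P and Qs = 5P + 1.
Without the tax, 136 − 4P = 5P + 1 gives 9P = 135, so P* = $15 and Q* = 76.
With the tax collected from consumers, demand (in seller-price terms) shifts: Qd = 136 − 4(P + 9).
New equilibrium: consumers pay $20, suppliers receive $11, Q = 56. (Wedge: Pb − Ps = 9.)
Burden on consumers: $5; on suppliers: $4. (They sum to $9.)
The less price-elastic side of the market bears the larger share of a per-unit tax.

Consumers bear $5 per bushel; suppliers bear $4 per bushel.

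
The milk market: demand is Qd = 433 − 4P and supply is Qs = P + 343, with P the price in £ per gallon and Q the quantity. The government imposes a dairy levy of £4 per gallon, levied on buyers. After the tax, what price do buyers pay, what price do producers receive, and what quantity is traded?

Without the tax, 433 − 4P = P + 343 gives 5P = 90, so P* = £18 and Q* = 361.
With the tax collected from buyers, demand (in seller-price terms) shifts: Qd = 433 − 4(P + 4).
New equilibrium: buyers pay £18.8, producers receive £14.8, Q = 357.8. (Wedge: Pb − Ps = 4.)
The less price-elastic side of the market bears the larger share of a per-unit tax.

Buyers pay £18.8; producers receive £14.8; quantity = 357.8.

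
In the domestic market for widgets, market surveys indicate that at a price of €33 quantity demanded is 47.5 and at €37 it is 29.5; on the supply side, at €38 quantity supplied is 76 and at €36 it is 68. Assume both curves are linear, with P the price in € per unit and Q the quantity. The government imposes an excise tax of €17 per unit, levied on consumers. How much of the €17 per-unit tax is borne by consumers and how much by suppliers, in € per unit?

Consumers bear €8 per unit; suppliers bear €9 per unit.

Demand slope: (29.5 − 47.5)/(37 − 33) = -4.5, so Qd = 196 − 4.5P.
Supply slope: (68 − 76)/(36 − 38) = 4, so Qs = 4P − 76.
Before the tax: set 196 − 4.5P = 4P − 76 → P* = €32, Q* = 52.
With the tax collected from consumers, demand (in seller-price terms) shifts: Qd = 196 − 4.5(P + 17).
New equilibrium: consumers pay €40, suppliers receive €23, Q = 16. (Wedge: Pb − Ps = 17.)
Burden on consumers: €8; on suppliers: €9. (They sum to €17.)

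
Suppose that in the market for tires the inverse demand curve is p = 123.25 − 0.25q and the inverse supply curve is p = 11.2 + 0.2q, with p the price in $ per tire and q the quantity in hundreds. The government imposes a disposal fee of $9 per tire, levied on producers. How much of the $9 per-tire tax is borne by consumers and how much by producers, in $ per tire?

Rewrite in direct form: qd = 493 − 4p and qs = 5p − 56.
Before the tax: set 493 − 4p = 5p − 56 → p* = $61, q* = 249.
With the tax collected from producers, supply shifts: qs = 5(p − 9) − 56.
Solving gives q = 229 with consumers paying $66 and producers receiving $57 (the $9 wedge).
Burden on consumers: $5; on producers: $4. (They sum to $9.)

Consumers bear $5 per tire; producers bear $4 per tire.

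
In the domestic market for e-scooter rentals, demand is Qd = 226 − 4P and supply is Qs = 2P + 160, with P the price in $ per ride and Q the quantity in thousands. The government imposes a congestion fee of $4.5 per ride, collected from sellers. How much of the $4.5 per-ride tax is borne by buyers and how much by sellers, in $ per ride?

Buyers bear $1.5 per ride; sellers bear $3 per ride.

Without the tax, 226 − 4P = 2P + 160 gives 6P = 66, so P* = $11 and Q* = 182.
With the tax collected from sellers, supply shifts: Qs = 2(P − 4.5) + 160.
New equilibrium: buyers pay $12.5, sellers receive $8, Q = 176. (Wedge: Pb − Ps = 4.5.)
Burden on buyers: $1.5; on sellers: $3. (They sum to $4.5.)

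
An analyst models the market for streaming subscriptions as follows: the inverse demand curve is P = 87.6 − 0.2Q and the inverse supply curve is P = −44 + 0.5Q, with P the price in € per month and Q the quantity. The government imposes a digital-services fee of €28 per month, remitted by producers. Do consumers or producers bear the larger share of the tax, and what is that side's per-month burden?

Inverting to Q(P) form: Qd = 438 − 5P; Qs = 2P + 88.
Without the tax, 438 − 5P = 2P + 88 gives 7P = 350, so P* = €50 and Q* = 188.
With the tax collected from producers, supply shifts: Qs = 2(P − 28) + 88.
New equilibrium: consumers pay €58, producers receive €30, Q = 148. (Wedge: Pb − Ps = 28.)
Per-month burden: consumers €8, producers €20.
Producers take the larger share because supply is less price-elastic here (demand slope 5 vs supply slope 2).
The less price-elastic side of the market bears the larger share of a per-unit tax.

Producers bear the larger share: €20 per month.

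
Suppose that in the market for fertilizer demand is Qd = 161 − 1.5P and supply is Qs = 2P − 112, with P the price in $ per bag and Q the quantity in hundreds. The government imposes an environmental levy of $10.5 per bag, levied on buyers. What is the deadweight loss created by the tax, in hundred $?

Deadweight loss = $47.25 hundred.

Without the tax, 161 − 1.5P = 2P − 112 gives 3.5P = 273, so P* = $78 and Q* = 44.
With the tax collected from buyers, demand (in seller-price terms) shifts: Qd = 161 − 1.5(P + 10.5).
New equilibrium: buyers pay $84, producers receive $73.5, Q = 35. (Wedge: Pb − Ps = 10.5.)
Quantity falls by |ΔQ| = |44 − 35| = 9.
DWL = ½ · t · |ΔQ| = ½ · 10.5 · 9 = $47.25.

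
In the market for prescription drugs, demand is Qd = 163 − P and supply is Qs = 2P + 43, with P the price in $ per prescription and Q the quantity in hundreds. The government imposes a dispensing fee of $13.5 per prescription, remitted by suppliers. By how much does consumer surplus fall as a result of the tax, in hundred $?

Consumer surplus falls by $1066.5 hundred.

Without the tax, 163 − P = 2P + 43 gives 3P = 120, so P* = $40 and Q* = 123.
With the tax collected from suppliers, supply shifts: Qs = 2(P − 13.5) + 43.
New equilibrium: consumers pay $49, suppliers receive $35.5, Q = 114. (Wedge: Pb − Ps = 13.5.)
ΔCS is the trapezoid between Q = 114 and Q = 123 of height $9: ½ · (123 + 114) · 9 = $1066.5.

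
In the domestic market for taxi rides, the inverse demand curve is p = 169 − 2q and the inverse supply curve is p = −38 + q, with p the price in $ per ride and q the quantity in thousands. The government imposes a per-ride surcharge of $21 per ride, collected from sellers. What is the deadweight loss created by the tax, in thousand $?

Deadweight loss = $73.5 thousand.

Rewrite in direct form: qd = 84.5 − 0.5p and qs = p + 38.
Without the tax, 84.5 − 0.5p = p + 38 gives 1.5p = 46.5, so p* = $31 and q* = 69.
With the tax collected from sellers, supply shifts: qs = (p − 21) + 38.
New equilibrium: consumers pay $45, sellers receive $24, q = 62. (Wedge: pb − ps = 21.)
Quantity falls by |ΔQ| = |69 − 62| = 7.
DWL = ½ · t · |ΔQ| = ½ · 21 · 7 = $73.5.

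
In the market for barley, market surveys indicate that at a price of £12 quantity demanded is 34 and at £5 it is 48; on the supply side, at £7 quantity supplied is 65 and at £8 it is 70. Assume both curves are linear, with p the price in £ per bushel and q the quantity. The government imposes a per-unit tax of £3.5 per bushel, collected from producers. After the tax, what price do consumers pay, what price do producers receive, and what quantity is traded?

Consumers pay £6.5; producers receive £3; quantity = 45.

Demand slope: (48 − 34)/(5 − 12) = -2, so qd = 58 − 2p.
Supply slope: (70 − 65)/(8 − 7) = 5, so qs = 5p + 30.
Before the tax: set 58 − 2p = 5p + 30 → p* = £4, q* = 50.
With the tax collected from producers, supply shifts: qs = 5(p − 3.5) + 30.
New equilibrium: consumers pay £6.5, producers receive £3, q = 45. (Wedge: pb − ps = 3.5.)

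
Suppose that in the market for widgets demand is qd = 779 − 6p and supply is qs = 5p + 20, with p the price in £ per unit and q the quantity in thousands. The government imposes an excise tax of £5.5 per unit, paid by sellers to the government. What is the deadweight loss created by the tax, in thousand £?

Deadweight loss = £41.25 thousand.

Without the tax, 779 − 6p = 5p + 20 gives 11p = 759, so p* = £69 and q* = 365.
With the tax collected from sellers, supply shifts: qs = 5(p − 5.5) + 20.
Solving gives q = 350 with buyers paying £71.5 and sellers receiving £66 (the £5.5 wedge).
Quantity falls by |ΔQ| = |365 − 350| = 15.
DWL = ½ · t · |ΔQ| = ½ · 5.5 · 15 = £41.25.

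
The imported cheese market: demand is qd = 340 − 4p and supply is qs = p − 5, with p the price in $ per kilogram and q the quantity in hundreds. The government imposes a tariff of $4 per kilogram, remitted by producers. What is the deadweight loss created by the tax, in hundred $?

Deadweight loss = $6.4 hundred.

Before the tax: set 340 − 4p = p − 5 → p* = $69, q* = 64.
With the tax collected from producers, supply shifts: qs = (p − 4) − 5.
Solving gives q = 60.8 with consumers paying $69.8 and producers receiving $65.8 (the $4 wedge).
Quantity falls by |ΔQ| = |64 − 60.8| = 3.2.
DWL = ½ · t · |ΔQ| = ½ · 4 · 3.2 = $6.4.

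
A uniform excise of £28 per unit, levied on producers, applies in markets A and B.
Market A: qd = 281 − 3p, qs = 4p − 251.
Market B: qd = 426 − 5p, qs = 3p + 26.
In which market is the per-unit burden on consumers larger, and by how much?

Market A, by £5.5.

Market A: pre-tax p* = £76, q* = 53; post-tax q = 5; per-unit burden on consumers = £16.
Market B: pre-tax p* = £50, q* = 176; post-tax q = 123.5; per-unit burden on consumers = £10.5.
Difference: £16 vs £10.5 → market A is larger by £5.5.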